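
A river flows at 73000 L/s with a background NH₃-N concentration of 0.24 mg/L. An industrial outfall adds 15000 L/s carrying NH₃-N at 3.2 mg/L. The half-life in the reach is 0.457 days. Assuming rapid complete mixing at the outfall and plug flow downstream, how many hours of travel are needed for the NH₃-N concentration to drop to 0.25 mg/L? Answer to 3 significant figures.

Conservation of mass: C = (73000·0.2400 + 15000·3.200) / 88000 = 65520/88000 = 0.7445 mg/L.
Half-life 0.457 d → k = ln 2 / 0.457 = 1.517 d⁻¹.
0.7445·exp(−k·t) = 0.25 → t = ln(0.7445/0.25)/k = 62170 s = 17.27 h.

17.3 h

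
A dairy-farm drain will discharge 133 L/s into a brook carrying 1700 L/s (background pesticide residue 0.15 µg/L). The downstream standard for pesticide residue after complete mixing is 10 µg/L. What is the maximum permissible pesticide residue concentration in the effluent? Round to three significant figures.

136 µg/L

At the limit, (Qr·Cr + Qe·Cₑ)/(Qr + Qe) = 10:
Cₑ = (1833·10 − 1700·0.1500) / 133.0 = 135.9 µg/L.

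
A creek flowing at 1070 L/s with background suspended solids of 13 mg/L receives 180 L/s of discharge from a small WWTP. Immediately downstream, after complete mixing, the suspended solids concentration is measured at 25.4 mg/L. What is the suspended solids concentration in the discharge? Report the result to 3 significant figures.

99.1 mg/L

Mass balance: 1070·13.00 + 180.0·Cₑ = 1250·25.40
→ Cₑ = (1250·25.40 − 1070·13.00) / 180.0 = 99.11 mg/L.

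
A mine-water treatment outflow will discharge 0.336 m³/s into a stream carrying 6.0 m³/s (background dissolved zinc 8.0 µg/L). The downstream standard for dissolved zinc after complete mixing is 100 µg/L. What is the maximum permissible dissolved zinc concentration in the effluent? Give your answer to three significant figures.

At the limit, (Qr·Cr + Qe·Cₑ)/(Qr + Qe) = 100:
Cₑ = (6.336·100 − 6.000·8.000) / 0.3360 = 1743 µg/L.

1740 µg/L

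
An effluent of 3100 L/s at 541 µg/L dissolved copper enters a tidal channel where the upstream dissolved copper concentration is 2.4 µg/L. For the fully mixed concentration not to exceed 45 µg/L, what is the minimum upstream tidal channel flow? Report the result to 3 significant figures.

Set C_mix = 45: (Q·2.400 + 3100·541.0) / (Q + 3100) = 45
→ Q = 3100·(541.0 − 45)/(45 − 2.400) = 36090 L/s.

36100 L/s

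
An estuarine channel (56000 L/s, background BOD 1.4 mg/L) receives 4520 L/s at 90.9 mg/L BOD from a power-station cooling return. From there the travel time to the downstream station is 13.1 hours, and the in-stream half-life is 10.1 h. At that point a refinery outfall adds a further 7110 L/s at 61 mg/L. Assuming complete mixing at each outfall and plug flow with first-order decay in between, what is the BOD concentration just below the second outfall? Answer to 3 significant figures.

9.36 mg/L

Flow-weighted average: C = (56000·1.400 + 4520·90.90) / 60520 = 489300/60520 = 8.084 mg/L; combined flow 60520 L/s.
Half-life 10.1 h → k = ln 2 / 10.1 = 0.06863 h⁻¹ = 1.647 d⁻¹.
First-order decay: C = 8.084·exp(−k·t) = 8.084·0.4070 = 3.290 mg/L.
At the second outfall, C = (60520·3.290 + 7110·61.00) / (60520 + 7110) = 9.357 mg/L.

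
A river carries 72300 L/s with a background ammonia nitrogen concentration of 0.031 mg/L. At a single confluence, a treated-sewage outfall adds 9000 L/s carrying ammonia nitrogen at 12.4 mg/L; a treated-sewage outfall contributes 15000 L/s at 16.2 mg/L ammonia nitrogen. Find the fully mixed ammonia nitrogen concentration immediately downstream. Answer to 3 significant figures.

3.71 mg/L

Flow-weighted average: C = (72300·0.03100 + 9000·12.40 + 15000·16.20) / 96300 = 356800/96300 = 3.706 mg/L.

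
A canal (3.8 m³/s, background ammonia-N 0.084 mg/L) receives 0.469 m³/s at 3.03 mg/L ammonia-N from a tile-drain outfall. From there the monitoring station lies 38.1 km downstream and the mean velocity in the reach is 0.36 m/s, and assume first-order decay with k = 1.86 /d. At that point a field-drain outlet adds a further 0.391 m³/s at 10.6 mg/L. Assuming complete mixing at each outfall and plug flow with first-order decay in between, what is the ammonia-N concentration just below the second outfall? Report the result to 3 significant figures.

0.928 mg/L

Conservation of mass: C = (3.800·0.08400 + 0.4690·3.030) / 4.269 = 1.740/4.269 = 0.4077 mg/L; combined flow 4.269 m³/s.
Travel time t = 38.1·1000 / 0.36 = 105800 s = 29.40 h.
After decay, C = 0.4077 × e^(−kt) = 0.4077 × 0.1025 = 0.04177 mg/L.
At the second outfall, C = (4.269·0.04177 + 0.3910·10.60) / (4.269 + 0.3910) = 0.9277 mg/L.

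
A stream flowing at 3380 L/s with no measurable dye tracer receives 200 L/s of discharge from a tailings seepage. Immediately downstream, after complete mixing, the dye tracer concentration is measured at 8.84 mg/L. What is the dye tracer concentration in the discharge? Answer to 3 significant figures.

158 mg/L

Mass balance: 3380·0 + 200.0·Cₑ = 3580·8.840
→ Cₑ = (3580·8.840 − 3380·0) / 200.0 = 158.2 mg/L.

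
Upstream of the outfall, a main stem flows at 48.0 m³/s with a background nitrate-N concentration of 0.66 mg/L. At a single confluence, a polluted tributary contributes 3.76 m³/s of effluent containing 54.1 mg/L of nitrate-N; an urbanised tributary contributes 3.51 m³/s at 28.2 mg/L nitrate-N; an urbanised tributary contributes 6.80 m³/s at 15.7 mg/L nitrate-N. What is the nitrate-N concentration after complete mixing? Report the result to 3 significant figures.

7.10 mg/L

Mass balance: C = (48.00·0.6600 + 3.760·54.10 + 3.510·28.20 + 6.800·15.70) / 62.07 = 440.8/62.07 = 7.102 mg/L.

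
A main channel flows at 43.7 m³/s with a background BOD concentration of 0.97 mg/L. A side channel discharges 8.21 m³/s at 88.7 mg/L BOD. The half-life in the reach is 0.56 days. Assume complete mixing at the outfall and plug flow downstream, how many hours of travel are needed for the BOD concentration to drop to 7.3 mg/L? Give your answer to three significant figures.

After mixing, C = (43.70·0.9700 + 8.210·88.70) / 51.91 = 770.6/51.91 = 14.85 mg/L.
Half-life 0.56 d → k = ln 2 / 0.56 = 1.238 d⁻¹.
14.85·exp(−k·t) = 7.3 → t = ln(14.85/7.3)/k = 49550 s = 13.76 h.

13.8 h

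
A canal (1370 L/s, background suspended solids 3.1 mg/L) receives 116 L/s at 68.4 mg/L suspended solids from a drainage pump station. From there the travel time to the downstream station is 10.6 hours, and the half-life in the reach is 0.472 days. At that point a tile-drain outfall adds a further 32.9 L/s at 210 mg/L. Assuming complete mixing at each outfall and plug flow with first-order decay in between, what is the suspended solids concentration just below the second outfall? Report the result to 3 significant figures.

8.74 mg/L

Flow-weighted average: C = (1370·3.100 + 116.0·68.40) / 1486 = 12180/1486 = 8.197 mg/L; combined flow 1486 L/s.
Half-life 0.472 d → k = ln 2 / 0.472 = 1.469 d⁻¹.
After decay, C = 8.197 × e^(−kt) = 8.197 × 0.5228 = 4.285 mg/L.
Second outfall: C = (1486·4.285 + 32.90·210.0)/1519 = 8.741 mg/L.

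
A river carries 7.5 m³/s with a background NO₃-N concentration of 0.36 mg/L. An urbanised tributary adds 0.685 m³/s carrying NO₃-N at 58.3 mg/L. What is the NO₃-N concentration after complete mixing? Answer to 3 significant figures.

After mixing, C = (7.500·0.3600 + 0.6850·58.30) / 8.185 = 42.64/8.185 = 5.209 mg/L.

5.21 mg/L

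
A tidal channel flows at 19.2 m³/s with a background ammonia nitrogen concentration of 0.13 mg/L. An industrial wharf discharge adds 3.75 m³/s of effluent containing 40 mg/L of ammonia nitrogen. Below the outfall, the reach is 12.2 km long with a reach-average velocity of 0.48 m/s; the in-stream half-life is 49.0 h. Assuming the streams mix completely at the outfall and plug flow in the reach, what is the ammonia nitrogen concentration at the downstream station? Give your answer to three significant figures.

Mass balance: C = (19.20·0.1300 + 3.750·40.00) / 22.95 = 152.5/22.95 = 6.645 mg/L.
Travel time t = 12.2·1000 / 0.48 = 25420 s = 7.060 h.
Half-life 49.0 h → k = ln 2 / 49.0 = 0.01415 h⁻¹ = 0.3395 d⁻¹.
First-order decay: C = 6.645·exp(−k·t) = 6.645·0.9050 = 6.013 mg/L.

6.01 mg/L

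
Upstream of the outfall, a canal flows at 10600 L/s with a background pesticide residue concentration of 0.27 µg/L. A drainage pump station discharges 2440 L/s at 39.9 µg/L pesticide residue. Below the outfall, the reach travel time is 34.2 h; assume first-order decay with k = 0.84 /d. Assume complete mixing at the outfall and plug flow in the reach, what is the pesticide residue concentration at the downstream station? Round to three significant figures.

2.32 µg/L

After mixing, C = (10600·0.2700 + 2440·39.90) / 13040 = 100200/13040 = 7.685 µg/L.
First-order decay: C = 7.685·exp(−k·t) = 7.685·0.3021 = 2.322 µg/L.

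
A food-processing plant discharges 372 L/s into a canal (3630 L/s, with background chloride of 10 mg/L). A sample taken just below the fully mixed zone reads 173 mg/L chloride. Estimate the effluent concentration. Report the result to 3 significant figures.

Mass balance: 3630·10.00 + 372.0·Cₑ = 4002·173.0
→ Cₑ = (4002·173.0 − 3630·10.00) / 372.0 = 1764 mg/L.

1760 mg/L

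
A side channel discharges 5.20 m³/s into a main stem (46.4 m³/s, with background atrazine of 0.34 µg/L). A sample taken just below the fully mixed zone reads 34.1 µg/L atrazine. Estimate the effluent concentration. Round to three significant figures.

Mass balance: 46.40·0.3400 + 5.200·Cₑ = 51.60·34.10
→ Cₑ = (51.60·34.10 − 46.40·0.3400) / 5.200 = 335.3 µg/L.

335 µg/L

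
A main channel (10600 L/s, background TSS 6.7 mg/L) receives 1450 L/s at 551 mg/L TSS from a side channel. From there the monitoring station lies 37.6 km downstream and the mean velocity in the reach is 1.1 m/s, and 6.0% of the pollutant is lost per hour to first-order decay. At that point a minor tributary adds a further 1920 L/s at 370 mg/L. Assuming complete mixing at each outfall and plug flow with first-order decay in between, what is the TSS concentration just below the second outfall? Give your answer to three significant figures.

85.5 mg/L

Mass balance: C = (10600·6.700 + 1450·551.0) / 12050 = 870000/12050 = 72.20 mg/L; combined flow 12050 L/s.
Travel time t = 37.6·1000 / 1.1 = 34180 s = 9.495 h.
6.0%/h lost → k = −ln(1 − 0.06) = 0.06188 h⁻¹.
First-order decay: C = 72.20·exp(−k·t) = 72.20·0.5557 = 40.12 mg/L.
At the second outfall, C = (12050·40.12 + 1920·370.0) / (12050 + 1920) = 85.46 mg/L.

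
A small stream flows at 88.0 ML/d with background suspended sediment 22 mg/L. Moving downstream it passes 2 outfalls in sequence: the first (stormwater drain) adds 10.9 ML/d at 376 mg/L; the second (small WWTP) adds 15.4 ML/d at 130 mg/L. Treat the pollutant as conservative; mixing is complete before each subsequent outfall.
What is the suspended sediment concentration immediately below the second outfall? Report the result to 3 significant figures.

70.3 mg/L

Outfall 1: combined Q = 98.90 ML/d; C = (88.00·22.00 + 10.90·376.0)/98.90 = 61.02 mg/L.
Outfall 2: combined Q = 114.3 ML/d; C = (98.90·61.02 + 15.40·130.0)/114.3 = 70.31 mg/L.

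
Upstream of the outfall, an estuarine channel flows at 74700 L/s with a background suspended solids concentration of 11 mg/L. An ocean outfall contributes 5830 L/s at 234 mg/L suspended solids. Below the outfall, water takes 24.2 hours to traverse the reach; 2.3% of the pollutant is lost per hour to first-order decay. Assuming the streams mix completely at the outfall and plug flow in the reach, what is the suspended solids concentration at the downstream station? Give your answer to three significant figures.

Conservation of mass: C = (74700·11.00 + 5830·234.0) / 80530 = 2186000/80530 = 27.14 mg/L.
2.3%/h lost → k = −ln(1 − 0.023) = 0.02327 h⁻¹.
After decay, C = 27.14 × e^(−kt) = 27.14 × 0.5694 = 15.46 mg/L.

15.5 mg/L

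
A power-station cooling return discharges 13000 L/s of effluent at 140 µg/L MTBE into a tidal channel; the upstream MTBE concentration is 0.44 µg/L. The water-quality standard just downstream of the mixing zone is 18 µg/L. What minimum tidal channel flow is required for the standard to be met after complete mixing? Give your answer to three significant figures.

90300 L/s

Set C_mix = 18: (Q·0.4400 + 13000·140.0) / (Q + 13000) = 18
→ Q = 13000·(140.0 − 18)/(18 − 0.4400) = 90320 L/s.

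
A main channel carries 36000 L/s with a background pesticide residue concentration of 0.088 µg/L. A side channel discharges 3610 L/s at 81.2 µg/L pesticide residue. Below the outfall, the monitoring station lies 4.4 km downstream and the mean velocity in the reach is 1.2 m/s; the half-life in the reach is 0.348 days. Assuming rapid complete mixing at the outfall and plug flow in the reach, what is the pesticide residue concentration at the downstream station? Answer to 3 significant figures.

6.87 µg/L

Conservation of mass: C = (36000·0.08800 + 3610·81.20) / 39610 = 296300/39610 = 7.480 µg/L.
Travel time t = 4.4·1000 / 1.2 = 3667 s = 1.019 h.
Half-life 0.348 d → k = ln 2 / 0.348 = 1.992 d⁻¹.
First-order decay: C = 7.480·exp(−k·t) = 7.480·0.9189 = 6.874 µg/L.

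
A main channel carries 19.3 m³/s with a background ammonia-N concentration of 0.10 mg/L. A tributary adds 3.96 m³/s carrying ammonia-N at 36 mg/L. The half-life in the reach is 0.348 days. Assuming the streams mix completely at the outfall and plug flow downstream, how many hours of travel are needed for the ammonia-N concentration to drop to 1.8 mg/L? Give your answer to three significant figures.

14.9 h

Flow-weighted average: C = (19.30·0.1000 + 3.960·36.00) / 23.26 = 144.5/23.26 = 6.212 mg/L.
Half-life 0.348 d → k = ln 2 / 0.348 = 1.992 d⁻¹.
6.212·exp(−k·t) = 1.8 → t = ln(6.212/1.8)/k = 53730 s = 14.93 h.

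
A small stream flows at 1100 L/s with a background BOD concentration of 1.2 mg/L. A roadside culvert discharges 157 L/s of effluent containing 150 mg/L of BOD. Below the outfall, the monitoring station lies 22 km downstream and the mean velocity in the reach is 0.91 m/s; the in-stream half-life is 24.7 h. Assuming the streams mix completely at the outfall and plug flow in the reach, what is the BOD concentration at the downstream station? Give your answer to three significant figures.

16.4 mg/L

Mixed concentration C = ΣQC/ΣQ = (1100·1.200 + 157.0·150.0) / 1257 = 24870/1257 = 19.79 mg/L.
Travel time t = 22·1000 / 0.91 = 24180 s = 6.716 h.
Half-life 24.7 h → k = ln 2 / 24.7 = 0.02806 h⁻¹ = 0.6735 d⁻¹.
Decay over the reach: 19.79·exp(−kt) = 19.79·0.8282 = 16.39 mg/L.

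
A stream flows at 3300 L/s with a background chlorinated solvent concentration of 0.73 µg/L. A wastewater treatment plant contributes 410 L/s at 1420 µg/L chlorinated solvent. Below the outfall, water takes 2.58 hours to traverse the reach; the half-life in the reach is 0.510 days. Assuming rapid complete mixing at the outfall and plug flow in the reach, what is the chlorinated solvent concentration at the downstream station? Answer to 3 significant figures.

136 µg/L

Mixed concentration C = ΣQC/ΣQ = (3300·0.7300 + 410.0·1420) / 3710 = 584600/3710 = 157.6 µg/L.
Half-life 0.510 d → k = ln 2 / 0.510 = 1.359 d⁻¹.
Applying C = C₀e^(−kt): 157.6 × 0.8641 = 136.2 µg/L.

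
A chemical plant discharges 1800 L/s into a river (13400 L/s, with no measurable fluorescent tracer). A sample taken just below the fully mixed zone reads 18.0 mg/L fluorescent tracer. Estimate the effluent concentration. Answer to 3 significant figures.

Mass balance: 13400·0 + 1800·Cₑ = 15200·18.00
→ Cₑ = (15200·18.00 − 13400·0) / 1800 = 152.0 mg/L.

152 mg/L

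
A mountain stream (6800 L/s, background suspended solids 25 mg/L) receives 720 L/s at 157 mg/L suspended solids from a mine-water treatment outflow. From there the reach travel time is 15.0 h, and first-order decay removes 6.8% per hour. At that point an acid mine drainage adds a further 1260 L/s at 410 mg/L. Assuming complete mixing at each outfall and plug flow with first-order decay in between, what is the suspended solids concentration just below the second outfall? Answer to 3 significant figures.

70.0 mg/L

Mixed concentration C = ΣQC/ΣQ = (6800·25.00 + 720.0·157.0) / 7520 = 283000/7520 = 37.64 mg/L; combined flow 7520 L/s.
6.8%/h lost → k = −ln(1 − 0.068) = 0.07042 h⁻¹.
First-order decay: C = 37.64·exp(−k·t) = 37.64·0.3477 = 13.09 mg/L.
Second outfall: C = (7520·13.09 + 1260·410.0)/8780 = 70.05 mg/L.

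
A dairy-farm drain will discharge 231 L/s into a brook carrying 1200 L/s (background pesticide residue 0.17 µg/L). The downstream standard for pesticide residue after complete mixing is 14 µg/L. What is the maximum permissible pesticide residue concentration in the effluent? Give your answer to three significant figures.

85.8 µg/L

At the limit, (Qr·Cr + Qe·Cₑ)/(Qr + Qe) = 14:
Cₑ = (1431·14 − 1200·0.1700) / 231.0 = 85.84 µg/L.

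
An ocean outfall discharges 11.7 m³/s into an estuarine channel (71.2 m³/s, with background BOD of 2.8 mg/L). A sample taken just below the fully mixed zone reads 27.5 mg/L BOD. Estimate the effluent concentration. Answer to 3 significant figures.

Mass balance: 71.20·2.800 + 11.70·Cₑ = 82.90·27.50
→ Cₑ = (82.90·27.50 − 71.20·2.800) / 11.70 = 177.8 mg/L.

178 mg/L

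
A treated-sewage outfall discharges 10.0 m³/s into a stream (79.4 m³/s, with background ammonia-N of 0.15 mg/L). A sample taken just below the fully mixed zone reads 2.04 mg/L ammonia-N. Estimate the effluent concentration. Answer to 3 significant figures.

Mass balance: 79.40·0.1500 + 10.00·Cₑ = 89.40·2.040
→ Cₑ = (89.40·2.040 − 79.40·0.1500) / 10.00 = 17.05 mg/L.

17.0 mg/L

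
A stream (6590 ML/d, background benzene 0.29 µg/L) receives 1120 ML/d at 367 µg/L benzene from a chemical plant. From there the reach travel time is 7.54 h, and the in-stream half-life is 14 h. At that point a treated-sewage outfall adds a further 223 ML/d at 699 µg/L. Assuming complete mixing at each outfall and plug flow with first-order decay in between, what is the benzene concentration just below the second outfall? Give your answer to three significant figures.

55.5 µg/L

Flow-weighted average: C = (6590·0.2900 + 1120·367.0) / 7710 = 413000/7710 = 53.56 µg/L; combined flow 7710 ML/d.
Half-life 14 h → k = ln 2 / 14 = 0.04951 h⁻¹ = 1.188 d⁻¹.
Decay over the reach: 53.56·exp(−kt) = 53.56·0.6885 = 36.87 µg/L.
Second outfall: C = (7710·36.87 + 223.0·699.0)/7933 = 55.49 µg/L.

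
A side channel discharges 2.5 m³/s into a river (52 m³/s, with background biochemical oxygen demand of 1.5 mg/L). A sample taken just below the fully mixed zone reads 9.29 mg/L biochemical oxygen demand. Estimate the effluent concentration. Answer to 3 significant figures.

171 mg/L

Mass balance: 52.00·1.500 + 2.500·Cₑ = 54.50·9.290
→ Cₑ = (54.50·9.290 − 52.00·1.500) / 2.500 = 171.3 mg/L.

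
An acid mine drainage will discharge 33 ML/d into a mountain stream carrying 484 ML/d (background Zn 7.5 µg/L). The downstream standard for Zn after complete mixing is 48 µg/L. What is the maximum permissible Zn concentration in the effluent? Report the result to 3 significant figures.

At the limit, (Qr·Cr + Qe·Cₑ)/(Qr + Qe) = 48:
Cₑ = (517.0·48 − 484.0·7.500) / 33.00 = 642.0 µg/L.

642 µg/L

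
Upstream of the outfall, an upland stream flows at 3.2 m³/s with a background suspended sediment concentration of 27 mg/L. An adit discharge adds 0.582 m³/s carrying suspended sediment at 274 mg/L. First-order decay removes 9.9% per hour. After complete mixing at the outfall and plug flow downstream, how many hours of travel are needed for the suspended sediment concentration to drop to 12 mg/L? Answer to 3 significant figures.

After mixing, C = (3.200·27.00 + 0.5820·274.0) / 3.782 = 245.9/3.782 = 65.01 mg/L.
9.9%/h lost → k = −ln(1 − 0.099) = 0.1043 h⁻¹.
65.01·exp(−k·t) = 12 → t = ln(65.01/12)/k = 58350 s = 16.21 h.

16.2 h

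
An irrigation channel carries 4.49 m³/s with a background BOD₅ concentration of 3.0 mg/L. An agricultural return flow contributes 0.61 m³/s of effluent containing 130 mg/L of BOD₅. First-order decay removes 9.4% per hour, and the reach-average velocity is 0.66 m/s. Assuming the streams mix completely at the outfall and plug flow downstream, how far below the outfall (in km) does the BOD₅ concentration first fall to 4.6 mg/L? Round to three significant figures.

33.1 km

Conservation of mass: C = (4.490·3.000 + 0.6100·130.0) / 5.100 = 92.77/5.100 = 18.19 mg/L.
9.4%/h lost → k = −ln(1 − 0.094) = 0.09872 h⁻¹.
Set 18.19·exp(−k·t) = 4.6 → t = ln(18.19/4.6)/k = 50140 s = 13.93 h.
Distance = v·t = 0.66·50140 = 33090 m = 33.09 km.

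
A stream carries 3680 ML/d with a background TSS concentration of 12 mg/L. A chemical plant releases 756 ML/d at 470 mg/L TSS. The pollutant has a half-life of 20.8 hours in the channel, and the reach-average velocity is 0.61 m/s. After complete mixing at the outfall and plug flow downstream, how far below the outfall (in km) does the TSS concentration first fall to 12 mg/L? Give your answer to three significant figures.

133 km

Conservation of mass: C = (3680·12.00 + 756.0·470.0) / 4436 = 399500/4436 = 90.05 mg/L.
Half-life 20.8 h → k = ln 2 / 20.8 = 0.03332 h⁻¹ = 0.7998 d⁻¹.
Set 90.05·exp(−k·t) = 12 → t = ln(90.05/12)/k = 217700 s = 60.48 h.
Distance = v·t = 0.61·217700 = 132800 m = 132.8 km.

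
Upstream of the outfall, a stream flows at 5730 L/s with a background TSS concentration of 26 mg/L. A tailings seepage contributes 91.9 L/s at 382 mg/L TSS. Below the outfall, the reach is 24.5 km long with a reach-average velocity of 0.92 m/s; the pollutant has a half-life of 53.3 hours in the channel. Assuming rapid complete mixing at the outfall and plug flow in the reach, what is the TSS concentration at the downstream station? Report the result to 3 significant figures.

Mixed concentration C = ΣQC/ΣQ = (5730·26.00 + 91.90·382.0) / 5822 = 184100/5822 = 31.62 mg/L.
Travel time t = 24.5·1000 / 0.92 = 26630 s = 7.397 h.
Half-life 53.3 h → k = ln 2 / 53.3 = 0.01300 h⁻¹ = 0.3121 d⁻¹.
Decay over the reach: 31.62·exp(−kt) = 31.62·0.9083 = 28.72 mg/L.

28.7 mg/L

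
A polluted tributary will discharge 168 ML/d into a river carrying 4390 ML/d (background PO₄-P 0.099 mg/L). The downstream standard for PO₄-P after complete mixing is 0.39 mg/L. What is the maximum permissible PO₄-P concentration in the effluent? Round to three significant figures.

7.99 mg/L

At the limit, (Qr·Cr + Qe·Cₑ)/(Qr + Qe) = 0.39:
Cₑ = (4558·0.39 − 4390·0.09900) / 168.0 = 7.994 mg/L.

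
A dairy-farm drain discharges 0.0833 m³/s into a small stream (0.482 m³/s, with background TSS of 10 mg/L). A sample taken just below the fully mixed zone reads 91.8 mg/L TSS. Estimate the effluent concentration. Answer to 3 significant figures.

Mass balance: 0.4820·10.00 + 0.08330·Cₑ = 0.5653·91.80
→ Cₑ = (0.5653·91.80 − 0.4820·10.00) / 0.08330 = 565.1 mg/L.

565 mg/L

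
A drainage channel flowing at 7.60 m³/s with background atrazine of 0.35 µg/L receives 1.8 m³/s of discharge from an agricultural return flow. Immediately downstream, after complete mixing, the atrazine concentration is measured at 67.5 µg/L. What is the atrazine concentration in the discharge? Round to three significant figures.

Mass balance: 7.600·0.3500 + 1.800·Cₑ = 9.400·67.50
→ Cₑ = (9.400·67.50 − 7.600·0.3500) / 1.800 = 351.0 µg/L.

351 µg/L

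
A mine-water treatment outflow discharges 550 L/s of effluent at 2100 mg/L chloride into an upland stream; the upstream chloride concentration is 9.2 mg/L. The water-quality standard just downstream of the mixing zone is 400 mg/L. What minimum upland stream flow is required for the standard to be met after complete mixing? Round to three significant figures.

2390 L/s

Set C_mix = 400: (Q·9.200 + 550.0·2100) / (Q + 550.0) = 400
→ Q = 550.0·(2100 − 400)/(400 − 9.200) = 2393 L/s.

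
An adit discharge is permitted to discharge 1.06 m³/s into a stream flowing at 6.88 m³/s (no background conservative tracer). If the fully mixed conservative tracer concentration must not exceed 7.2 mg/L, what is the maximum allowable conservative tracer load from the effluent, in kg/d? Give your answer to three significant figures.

4940 kg/d

Mass balance at the limit: 6.880·0 + 1.060·Cₑ = 7.940·7.2 → Cₑ = 53.93 mg/L.
Load = 1.060 m³/s × 53.93 g/m³ × 86 400 s/d = 4939 kg/d.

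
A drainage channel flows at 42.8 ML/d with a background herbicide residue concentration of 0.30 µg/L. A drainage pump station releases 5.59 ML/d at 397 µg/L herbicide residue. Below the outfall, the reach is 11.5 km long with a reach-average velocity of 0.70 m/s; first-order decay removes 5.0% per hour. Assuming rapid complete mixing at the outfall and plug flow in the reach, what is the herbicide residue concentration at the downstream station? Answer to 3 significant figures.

36.5 µg/L

Mixed concentration C = ΣQC/ΣQ = (42.80·0.3000 + 5.590·397.0) / 48.39 = 2232/48.39 = 46.13 µg/L.
Travel time t = 11.5·1000 / 0.70 = 16430 s = 4.563 h.
5.0%/h lost → k = −ln(1 − 0.05) = 0.05129 h⁻¹.
Decay over the reach: 46.13·exp(−kt) = 46.13·0.7913 = 36.50 µg/L.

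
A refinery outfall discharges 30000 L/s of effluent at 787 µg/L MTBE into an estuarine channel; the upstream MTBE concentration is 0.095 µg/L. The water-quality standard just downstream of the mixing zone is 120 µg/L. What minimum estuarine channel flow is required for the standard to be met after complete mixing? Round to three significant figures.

167000 L/s

Set C_mix = 120: (Q·0.09500 + 30000·787.0) / (Q + 30000) = 120
→ Q = 30000·(787.0 − 120)/(120 − 0.09500) = 166900 L/s.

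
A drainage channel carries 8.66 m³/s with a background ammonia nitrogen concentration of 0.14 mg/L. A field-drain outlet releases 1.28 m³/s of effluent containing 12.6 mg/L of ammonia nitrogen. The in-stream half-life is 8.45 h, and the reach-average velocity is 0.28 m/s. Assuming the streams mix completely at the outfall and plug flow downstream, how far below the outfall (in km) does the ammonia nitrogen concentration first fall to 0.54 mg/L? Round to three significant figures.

After mixing, C = (8.660·0.1400 + 1.280·12.60) / 9.940 = 17.34/9.940 = 1.745 mg/L.
Half-life 8.45 h → k = ln 2 / 8.45 = 0.08203 h⁻¹ = 1.969 d⁻¹.
Set 1.745·exp(−k·t) = 0.54 → t = ln(1.745/0.54)/k = 51460 s = 14.30 h.
Distance = v·t = 0.28·51460 = 14410 m = 14.41 km.

14.4 km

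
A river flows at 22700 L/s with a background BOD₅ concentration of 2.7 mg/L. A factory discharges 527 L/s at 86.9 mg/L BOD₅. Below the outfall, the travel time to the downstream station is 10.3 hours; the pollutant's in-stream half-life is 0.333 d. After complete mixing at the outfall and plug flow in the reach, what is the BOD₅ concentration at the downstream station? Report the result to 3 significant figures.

1.89 mg/L

Mixed concentration C = ΣQC/ΣQ = (22700·2.700 + 527.0·86.90) / 23230 = 107100/23230 = 4.610 mg/L.
Half-life 0.333 d → k = ln 2 / 0.333 = 2.082 d⁻¹.
After decay, C = 4.610 × e^(−kt) = 4.610 × 0.4093 = 1.887 mg/L.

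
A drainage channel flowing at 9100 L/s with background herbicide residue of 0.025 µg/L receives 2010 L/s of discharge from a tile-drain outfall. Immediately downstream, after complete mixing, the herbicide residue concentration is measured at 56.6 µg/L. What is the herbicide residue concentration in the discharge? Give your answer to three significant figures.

313 µg/L

Mass balance: 9100·0.02500 + 2010·Cₑ = 11110·56.60
→ Cₑ = (11110·56.60 − 9100·0.02500) / 2010 = 312.7 µg/L.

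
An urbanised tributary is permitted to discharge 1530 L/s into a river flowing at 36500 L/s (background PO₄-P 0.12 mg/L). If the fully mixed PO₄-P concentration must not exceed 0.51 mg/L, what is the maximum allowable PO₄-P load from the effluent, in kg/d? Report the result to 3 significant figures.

Mass balance at the limit: 36500·0.1200 + 1530·Cₑ = 38030·0.51 → Cₑ = 9.814 mg/L.
1530 L/s = 1.530 m³/s. Load = 1.530 m³/s × 9.814 g/m³ × 86 400 s/d = 1297 kg/d.

1300 kg/d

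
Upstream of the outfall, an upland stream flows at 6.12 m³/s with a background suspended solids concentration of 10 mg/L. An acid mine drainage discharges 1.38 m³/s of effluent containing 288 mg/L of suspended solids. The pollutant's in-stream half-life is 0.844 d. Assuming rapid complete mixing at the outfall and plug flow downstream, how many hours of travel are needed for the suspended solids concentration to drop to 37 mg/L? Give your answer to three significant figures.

Conservation of mass: C = (6.120·10.00 + 1.380·288.0) / 7.500 = 458.6/7.500 = 61.15 mg/L.
Half-life 0.844 d → k = ln 2 / 0.844 = 0.8213 d⁻¹.
61.15·exp(−k·t) = 37 → t = ln(61.15/37)/k = 52860 s = 14.68 h.

14.7 h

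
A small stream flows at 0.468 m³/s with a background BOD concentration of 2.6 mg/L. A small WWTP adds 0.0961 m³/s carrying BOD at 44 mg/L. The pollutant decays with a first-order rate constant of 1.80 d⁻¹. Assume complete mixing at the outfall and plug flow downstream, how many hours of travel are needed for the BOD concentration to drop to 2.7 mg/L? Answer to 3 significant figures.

17.0 h

After mixing, C = (0.4680·2.600 + 0.09610·44.00) / 0.5641 = 5.445/0.5641 = 9.653 mg/L.
9.653·exp(−k·t) = 2.7 → t = ln(9.653/2.7)/k = 61150 s = 16.99 h.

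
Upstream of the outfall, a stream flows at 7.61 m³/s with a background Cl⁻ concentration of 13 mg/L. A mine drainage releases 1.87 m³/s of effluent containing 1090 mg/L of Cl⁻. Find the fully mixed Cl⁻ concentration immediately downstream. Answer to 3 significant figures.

225 mg/L

Mixed concentration C = ΣQC/ΣQ = (7.610·13.00 + 1.870·1090) / 9.480 = 2137/9.480 = 225.4 mg/L.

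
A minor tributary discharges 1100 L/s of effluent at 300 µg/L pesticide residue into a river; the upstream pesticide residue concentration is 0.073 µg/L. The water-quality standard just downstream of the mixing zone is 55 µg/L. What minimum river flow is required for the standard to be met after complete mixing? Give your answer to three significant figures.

4910 L/s

Set C_mix = 55: (Q·0.07300 + 1100·300.0) / (Q + 1100) = 55
→ Q = 1100·(300.0 − 55)/(55 − 0.07300) = 4907 L/s.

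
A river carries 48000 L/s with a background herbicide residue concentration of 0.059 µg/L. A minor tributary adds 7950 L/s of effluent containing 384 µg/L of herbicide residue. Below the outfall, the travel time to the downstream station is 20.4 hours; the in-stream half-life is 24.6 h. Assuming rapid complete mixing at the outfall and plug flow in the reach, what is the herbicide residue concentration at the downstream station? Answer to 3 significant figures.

After mixing, C = (48000·0.05900 + 7950·384.0) / 55950 = 3056000/55950 = 54.61 µg/L.
Half-life 24.6 h → k = ln 2 / 24.6 = 0.02818 h⁻¹ = 0.6762 d⁻¹.
After decay, C = 54.61 × e^(−kt) = 54.61 × 0.5628 = 30.74 µg/L.

30.7 µg/L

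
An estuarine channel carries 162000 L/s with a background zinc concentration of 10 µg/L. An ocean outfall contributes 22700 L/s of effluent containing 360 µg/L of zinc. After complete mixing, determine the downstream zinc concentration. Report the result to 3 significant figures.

Conservation of mass: C = (162000·10.00 + 22700·360.0) / 184700 = 9792000/184700 = 53.02 µg/L.

53.0 µg/L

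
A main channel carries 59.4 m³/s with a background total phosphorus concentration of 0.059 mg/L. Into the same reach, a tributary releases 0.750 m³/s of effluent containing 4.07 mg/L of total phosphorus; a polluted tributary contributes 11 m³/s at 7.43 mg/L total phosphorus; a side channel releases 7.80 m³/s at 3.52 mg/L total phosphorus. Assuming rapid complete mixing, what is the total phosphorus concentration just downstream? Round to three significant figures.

Mass balance: C = (59.40·0.05900 + 0.7500·4.070 + 11.00·7.430 + 7.800·3.520) / 78.95 = 115.7/78.95 = 1.466 mg/L.

1.47 mg/L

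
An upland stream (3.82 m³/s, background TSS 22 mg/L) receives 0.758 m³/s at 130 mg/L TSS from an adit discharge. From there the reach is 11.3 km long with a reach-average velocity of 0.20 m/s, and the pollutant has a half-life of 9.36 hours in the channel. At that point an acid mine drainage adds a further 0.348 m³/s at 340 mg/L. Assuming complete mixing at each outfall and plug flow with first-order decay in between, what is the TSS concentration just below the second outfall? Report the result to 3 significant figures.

Flow-weighted average: C = (3.820·22.00 + 0.7580·130.0) / 4.578 = 182.6/4.578 = 39.88 mg/L; combined flow 4.578 m³/s.
Travel time t = 11.3·1000 / 0.20 = 56500 s = 15.69 h.
Half-life 9.36 h → k = ln 2 / 9.36 = 0.07405 h⁻¹ = 1.777 d⁻¹.
Decay over the reach: 39.88·exp(−kt) = 39.88·0.3128 = 12.47 mg/L.
At the second outfall, C = (4.578·12.47 + 0.3480·340.0) / (4.578 + 0.3480) = 35.61 mg/L.

35.6 mg/L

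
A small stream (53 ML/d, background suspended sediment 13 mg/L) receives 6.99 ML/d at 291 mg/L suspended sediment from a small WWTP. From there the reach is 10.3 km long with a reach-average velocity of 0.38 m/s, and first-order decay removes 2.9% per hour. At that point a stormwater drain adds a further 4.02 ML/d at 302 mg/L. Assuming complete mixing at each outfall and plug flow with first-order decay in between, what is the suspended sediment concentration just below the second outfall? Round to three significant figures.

53.1 mg/L

Flow-weighted average: C = (53.00·13.00 + 6.990·291.0) / 59.99 = 2723/59.99 = 45.39 mg/L; combined flow 59.99 ML/d.
Travel time t = 10.3·1000 / 0.38 = 27110 s = 7.529 h.
2.9%/h lost → k = −ln(1 − 0.029) = 0.02943 h⁻¹.
First-order decay: C = 45.39·exp(−k·t) = 45.39·0.8013 = 36.37 mg/L.
At the second outfall, C = (59.99·36.37 + 4.020·302.0) / (59.99 + 4.020) = 53.05 mg/L.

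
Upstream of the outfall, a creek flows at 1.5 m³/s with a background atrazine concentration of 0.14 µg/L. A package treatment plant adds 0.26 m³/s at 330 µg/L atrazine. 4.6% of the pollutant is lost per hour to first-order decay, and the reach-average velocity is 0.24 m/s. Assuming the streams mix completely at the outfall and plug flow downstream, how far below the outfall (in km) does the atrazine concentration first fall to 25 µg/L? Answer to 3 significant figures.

12.3 km

Mass balance: C = (1.500·0.1400 + 0.2600·330.0) / 1.760 = 86.01/1.760 = 48.87 µg/L.
4.6%/h lost → k = −ln(1 − 0.046) = 0.04709 h⁻¹.
Set 48.87·exp(−k·t) = 25 → t = ln(48.87/25)/k = 51240 s = 14.23 h.
Distance = v·t = 0.24·51240 = 12300 m = 12.30 km.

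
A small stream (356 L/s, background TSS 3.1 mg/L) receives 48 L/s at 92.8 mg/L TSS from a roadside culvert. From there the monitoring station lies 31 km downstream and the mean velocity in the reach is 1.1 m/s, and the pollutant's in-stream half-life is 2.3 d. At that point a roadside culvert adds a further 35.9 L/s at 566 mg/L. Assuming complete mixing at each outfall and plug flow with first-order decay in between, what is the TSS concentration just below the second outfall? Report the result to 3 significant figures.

After mixing, C = (356.0·3.100 + 48.00·92.80) / 404.0 = 5558/404.0 = 13.76 mg/L; combined flow 404.0 L/s.
Travel time t = 31·1000 / 1.1 = 28180 s = 7.828 h.
Half-life 2.3 d → k = ln 2 / 2.3 = 0.3014 d⁻¹.
Applying C = C₀e^(−kt): 13.76 × 0.9064 = 12.47 mg/L.
Second outfall: C = (404.0·12.47 + 35.90·566.0)/439.9 = 57.64 mg/L.

57.6 mg/L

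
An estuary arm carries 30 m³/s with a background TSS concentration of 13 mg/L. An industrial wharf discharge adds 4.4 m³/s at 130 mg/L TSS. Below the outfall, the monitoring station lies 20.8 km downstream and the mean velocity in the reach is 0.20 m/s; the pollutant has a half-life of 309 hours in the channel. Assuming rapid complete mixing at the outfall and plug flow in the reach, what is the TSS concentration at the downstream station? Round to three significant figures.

26.2 mg/L

After mixing, C = (30.00·13.00 + 4.400·130.0) / 34.40 = 962.0/34.40 = 27.97 mg/L.
Travel time t = 20.8·1000 / 0.20 = 104000 s = 28.89 h.
Half-life 309 h → k = ln 2 / 309 = 0.002243 h⁻¹ = 0.05384 d⁻¹.
Decay over the reach: 27.97·exp(−kt) = 27.97·0.9373 = 26.21 mg/L.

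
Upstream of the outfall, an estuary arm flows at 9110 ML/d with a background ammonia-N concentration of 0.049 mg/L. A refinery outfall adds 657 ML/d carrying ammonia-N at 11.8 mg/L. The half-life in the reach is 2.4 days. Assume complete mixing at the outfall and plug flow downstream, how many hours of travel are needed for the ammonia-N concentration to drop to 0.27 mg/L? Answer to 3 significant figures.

Conservation of mass: C = (9110·0.04900 + 657.0·11.80) / 9767 = 8199/9767 = 0.8395 mg/L.
Half-life 2.4 d → k = ln 2 / 2.4 = 0.2888 d⁻¹.
0.8395·exp(−k·t) = 0.27 → t = ln(0.8395/0.27)/k = 339300 s = 94.26 h.

94.3 h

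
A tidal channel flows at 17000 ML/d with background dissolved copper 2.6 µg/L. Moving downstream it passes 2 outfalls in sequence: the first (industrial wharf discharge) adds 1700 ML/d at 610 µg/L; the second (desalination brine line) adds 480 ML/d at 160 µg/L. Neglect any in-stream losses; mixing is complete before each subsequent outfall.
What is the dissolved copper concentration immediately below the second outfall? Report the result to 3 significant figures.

Outfall 1: combined Q = 18700 ML/d; C = (17000·2.600 + 1700·610.0)/18700 = 57.82 µg/L.
Outfall 2: combined Q = 19180 ML/d; C = (18700·57.82 + 480.0·160.0)/19180 = 60.38 µg/L.

60.4 µg/L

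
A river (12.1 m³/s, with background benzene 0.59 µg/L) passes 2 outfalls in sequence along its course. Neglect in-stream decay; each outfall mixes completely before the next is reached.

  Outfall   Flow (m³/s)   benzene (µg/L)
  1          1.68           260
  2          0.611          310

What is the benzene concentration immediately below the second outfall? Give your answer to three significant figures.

After outfall 1: Q = 12.10 + 1.680 = 13.78 m³/s; C = (12.10·0.5900 + 1.680·260.0)/13.78 = 32.22 µg/L.
After outfall 2: Q = 13.78 + 0.6110 = 14.39 m³/s; C = (13.78·32.22 + 0.6110·310.0)/14.39 = 44.01 µg/L.

44.0 µg/L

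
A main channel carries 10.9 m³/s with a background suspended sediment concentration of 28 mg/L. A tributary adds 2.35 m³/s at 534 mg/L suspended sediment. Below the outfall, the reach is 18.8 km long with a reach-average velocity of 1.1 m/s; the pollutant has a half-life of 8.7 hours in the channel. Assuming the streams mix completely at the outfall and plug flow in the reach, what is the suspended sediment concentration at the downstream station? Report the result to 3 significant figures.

80.7 mg/L

Conservation of mass: C = (10.90·28.00 + 2.350·534.0) / 13.25 = 1560/13.25 = 117.7 mg/L.
Travel time t = 18.8·1000 / 1.1 = 17090 s = 4.747 h.
Half-life 8.7 h → k = ln 2 / 8.7 = 0.07967 h⁻¹ = 1.912 d⁻¹.
Decay over the reach: 117.7·exp(−kt) = 117.7·0.6851 = 80.66 mg/L.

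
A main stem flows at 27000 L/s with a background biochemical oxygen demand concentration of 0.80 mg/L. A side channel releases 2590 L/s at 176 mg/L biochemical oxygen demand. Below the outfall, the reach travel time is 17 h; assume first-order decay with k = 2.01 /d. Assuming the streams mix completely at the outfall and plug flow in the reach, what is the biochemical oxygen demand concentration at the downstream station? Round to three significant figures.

Mass balance: C = (27000·0.8000 + 2590·176.0) / 29590 = 477400/29590 = 16.14 mg/L.
First-order decay: C = 16.14·exp(−k·t) = 16.14·0.2408 = 3.886 mg/L.

3.89 mg/L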